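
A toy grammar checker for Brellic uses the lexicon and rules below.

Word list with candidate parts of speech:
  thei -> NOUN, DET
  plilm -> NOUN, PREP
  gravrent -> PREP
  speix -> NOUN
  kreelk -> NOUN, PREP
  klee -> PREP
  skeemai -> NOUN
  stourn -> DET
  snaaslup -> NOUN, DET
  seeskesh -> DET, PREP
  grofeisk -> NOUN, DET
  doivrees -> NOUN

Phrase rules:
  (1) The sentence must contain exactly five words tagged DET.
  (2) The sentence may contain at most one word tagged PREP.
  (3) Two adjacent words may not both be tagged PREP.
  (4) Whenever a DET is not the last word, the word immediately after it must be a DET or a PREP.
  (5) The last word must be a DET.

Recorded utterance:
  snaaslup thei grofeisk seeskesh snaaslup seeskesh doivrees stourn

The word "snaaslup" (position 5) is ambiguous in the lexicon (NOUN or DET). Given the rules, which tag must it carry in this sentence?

DET

Candidates per position — 1:snaaslup {NOUN,DET}; 2:thei {NOUN,DET}; 3:grofeisk {NOUN,DET}; 4:seeskesh {DET,PREP}; 5:snaaslup {NOUN,DET}; 6:seeskesh {DET,PREP}; 7:doivrees {NOUN}; 8:stourn {DET}.
At position 6, choosing DET makes rule 4 impossible to satisfy; hence PREP.
At position 4, choosing PREP makes rule 2 impossible to satisfy; hence DET.
At position 5, choosing NOUN makes rule 4 impossible to satisfy; hence DET.
The remaining ambiguous positions (1, 2, 3) are resolved jointly — only one combination satisfies every rule.
That leaves exactly one tagging: NOUN DET DET DET DET PREP NOUN DET.
Check: rule 1 ✓; rule 2 ✓; rule 3 ✓; rule 4 ✓; rule 5 ✓.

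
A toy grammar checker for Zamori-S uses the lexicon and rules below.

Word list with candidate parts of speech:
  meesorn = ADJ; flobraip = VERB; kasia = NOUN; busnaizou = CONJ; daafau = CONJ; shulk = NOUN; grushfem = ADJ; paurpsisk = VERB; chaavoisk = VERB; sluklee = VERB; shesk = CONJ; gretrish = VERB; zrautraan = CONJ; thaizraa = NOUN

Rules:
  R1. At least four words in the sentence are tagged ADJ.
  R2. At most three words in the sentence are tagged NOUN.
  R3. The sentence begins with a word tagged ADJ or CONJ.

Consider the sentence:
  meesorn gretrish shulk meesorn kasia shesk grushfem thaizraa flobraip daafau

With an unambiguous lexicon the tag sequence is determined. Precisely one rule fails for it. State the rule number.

1

Fixed tagging: ADJ VERB NOUN ADJ NOUN CONJ ADJ NOUN VERB CONJ.
Checking each rule: R1 ✗, R2 ✓, R3 ✓.
Only rule 1 fails.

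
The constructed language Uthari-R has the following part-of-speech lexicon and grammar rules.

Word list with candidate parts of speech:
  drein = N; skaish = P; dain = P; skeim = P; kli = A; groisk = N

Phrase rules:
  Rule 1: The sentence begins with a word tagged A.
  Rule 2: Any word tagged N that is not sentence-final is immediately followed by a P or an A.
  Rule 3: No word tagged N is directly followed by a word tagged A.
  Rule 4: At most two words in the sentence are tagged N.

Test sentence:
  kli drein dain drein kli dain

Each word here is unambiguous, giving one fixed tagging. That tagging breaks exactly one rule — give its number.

3

Fixed tagging: A N P N A P.
Applying the rules: R1 holds, R2 holds, R3 violated, R4 holds.
Only rule 3 fails.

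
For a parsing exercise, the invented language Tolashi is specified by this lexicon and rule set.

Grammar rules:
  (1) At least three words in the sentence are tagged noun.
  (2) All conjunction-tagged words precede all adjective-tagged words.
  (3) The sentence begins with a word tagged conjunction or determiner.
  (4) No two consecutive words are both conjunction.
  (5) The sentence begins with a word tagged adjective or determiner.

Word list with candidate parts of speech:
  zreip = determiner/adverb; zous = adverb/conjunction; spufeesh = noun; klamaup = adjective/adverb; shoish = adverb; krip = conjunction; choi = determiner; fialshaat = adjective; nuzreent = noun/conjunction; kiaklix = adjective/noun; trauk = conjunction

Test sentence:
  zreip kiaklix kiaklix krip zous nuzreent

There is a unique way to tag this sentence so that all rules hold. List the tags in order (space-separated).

determiner noun noun conjunction adverb noun

Candidates per position — 1:zreip {determiner,adverb}; 2:kiaklix {adjective,noun}; 3:kiaklix {adjective,noun}; 4:krip {conjunction}; 5:zous {adverb,conjunction}; 6:nuzreent {noun,conjunction}.
If word 1 were adverb, no tagging could satisfy rule 3; so word 1 is determiner.
If word 2 were adjective, no tagging could satisfy rule 1; so word 2 is noun.
If word 3 were adjective, no tagging could satisfy rule 1; so word 3 is noun.
If word 5 were conjunction, no tagging could satisfy rule 4; so word 5 is adverb.
If word 6 were conjunction, no tagging could satisfy rule 1; so word 6 is noun.
So the tagging must be: determiner noun noun conjunction adverb noun.
Verifying each rule — rule 1 ✓; rule 2 ✓; rule 3 ✓; rule 4 ✓; rule 5 ✓.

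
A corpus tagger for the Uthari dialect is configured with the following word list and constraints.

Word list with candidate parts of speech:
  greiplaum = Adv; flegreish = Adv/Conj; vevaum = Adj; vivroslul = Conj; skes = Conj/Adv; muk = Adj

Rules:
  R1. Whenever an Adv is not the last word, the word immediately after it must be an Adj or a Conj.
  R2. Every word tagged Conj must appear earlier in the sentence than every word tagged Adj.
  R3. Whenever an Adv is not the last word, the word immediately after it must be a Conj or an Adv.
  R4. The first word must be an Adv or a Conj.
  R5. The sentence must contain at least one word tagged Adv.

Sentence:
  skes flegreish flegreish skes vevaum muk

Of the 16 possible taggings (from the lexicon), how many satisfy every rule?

4

Candidates per position — 1:skes {Conj,Adv}; 2:flegreish {Adv,Conj}; 3:flegreish {Adv,Conj}; 4:skes {Conj,Adv}; 5:vevaum {Adj}; 6:muk {Adj}.
There are 16 candidate sequences in total.
The sequences that satisfy every rule: Conj Adv Conj Conj Adj Adj; Conj Conj Adv Conj Adj Adj; Adv Conj Adv Conj Adj Adj; Adv Conj Conj Conj Adj Adj.
Count = 4.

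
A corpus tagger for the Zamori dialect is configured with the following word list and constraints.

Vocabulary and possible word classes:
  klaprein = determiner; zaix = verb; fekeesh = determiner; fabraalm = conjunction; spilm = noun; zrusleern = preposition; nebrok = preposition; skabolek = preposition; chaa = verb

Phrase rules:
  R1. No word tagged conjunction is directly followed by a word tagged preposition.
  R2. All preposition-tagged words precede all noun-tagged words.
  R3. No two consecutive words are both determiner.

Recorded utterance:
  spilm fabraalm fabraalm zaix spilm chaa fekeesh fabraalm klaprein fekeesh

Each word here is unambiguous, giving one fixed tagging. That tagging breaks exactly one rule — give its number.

Fixed tagging: noun conjunction conjunction verb noun verb determiner conjunction determiner determiner.
Applying the rules: R1 pass, R2 pass, R3 fail.
Only rule 3 fails.

3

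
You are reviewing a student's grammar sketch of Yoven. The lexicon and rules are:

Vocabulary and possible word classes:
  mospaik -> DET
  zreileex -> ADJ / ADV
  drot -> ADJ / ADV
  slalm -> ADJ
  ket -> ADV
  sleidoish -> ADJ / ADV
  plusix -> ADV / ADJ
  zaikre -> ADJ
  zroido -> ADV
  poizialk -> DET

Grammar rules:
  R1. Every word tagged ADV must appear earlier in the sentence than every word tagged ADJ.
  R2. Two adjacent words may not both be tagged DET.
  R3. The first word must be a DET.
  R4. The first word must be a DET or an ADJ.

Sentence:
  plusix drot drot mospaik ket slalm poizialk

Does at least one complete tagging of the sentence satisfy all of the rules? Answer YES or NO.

Candidates per position — 1:plusix {ADV,ADJ}; 2:drot {ADJ,ADV}; 3:drot {ADJ,ADV}; 4:mospaik {DET}; 5:ket {ADV}; 6:slalm {ADJ}; 7:poizialk {DET}.
Rule 3 cannot be satisfied by any choice of tags from the lexicon.
So there is no consistent tagging.

NO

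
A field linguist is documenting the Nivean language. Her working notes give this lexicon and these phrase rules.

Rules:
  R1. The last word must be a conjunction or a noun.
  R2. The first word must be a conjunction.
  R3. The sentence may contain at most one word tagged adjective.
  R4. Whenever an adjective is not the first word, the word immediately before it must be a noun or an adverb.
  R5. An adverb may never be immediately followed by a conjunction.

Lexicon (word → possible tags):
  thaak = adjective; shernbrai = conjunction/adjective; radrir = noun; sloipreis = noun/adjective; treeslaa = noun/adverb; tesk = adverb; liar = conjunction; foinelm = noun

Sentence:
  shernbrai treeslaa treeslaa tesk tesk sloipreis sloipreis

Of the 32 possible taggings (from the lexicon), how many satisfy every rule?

Candidates per position — 1:shernbrai {conjunction,adjective}; 2:treeslaa {noun,adverb}; 3:treeslaa {noun,adverb}; 4:tesk {adverb}; 5:tesk {adverb}; 6:sloipreis {noun,adjective}; 7:sloipreis {noun,adjective}.
There are 32 candidate sequences in total.
Checking each against the rules leaves 8 sequences.
Count = 8.

8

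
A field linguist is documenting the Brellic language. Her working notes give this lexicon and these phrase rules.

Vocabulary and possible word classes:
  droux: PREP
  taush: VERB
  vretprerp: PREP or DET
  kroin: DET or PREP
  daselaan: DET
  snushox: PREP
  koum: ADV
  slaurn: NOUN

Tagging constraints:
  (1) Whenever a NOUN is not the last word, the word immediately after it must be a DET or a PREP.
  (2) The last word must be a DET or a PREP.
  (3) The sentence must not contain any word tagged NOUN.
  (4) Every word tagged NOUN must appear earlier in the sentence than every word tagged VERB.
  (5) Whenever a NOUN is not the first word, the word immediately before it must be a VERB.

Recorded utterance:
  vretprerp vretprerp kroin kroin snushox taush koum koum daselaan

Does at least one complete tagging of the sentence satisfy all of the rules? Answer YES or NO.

YES

Candidates per position — 1:vretprerp {PREP,DET}; 2:vretprerp {PREP,DET}; 3:kroin {DET,PREP}; 4:kroin {DET,PREP}; 5:snushox {PREP}; 6:taush {VERB}; 7:koum {ADV}; 8:koum {ADV}; 9:daselaan {DET}.
One satisfying assignment: PREP PREP PREP DET PREP VERB ADV ADV DET.
Verifying each rule — rule 1 ✓; rule 2 ✓; rule 3 ✓; rule 4 ✓; rule 5 ✓.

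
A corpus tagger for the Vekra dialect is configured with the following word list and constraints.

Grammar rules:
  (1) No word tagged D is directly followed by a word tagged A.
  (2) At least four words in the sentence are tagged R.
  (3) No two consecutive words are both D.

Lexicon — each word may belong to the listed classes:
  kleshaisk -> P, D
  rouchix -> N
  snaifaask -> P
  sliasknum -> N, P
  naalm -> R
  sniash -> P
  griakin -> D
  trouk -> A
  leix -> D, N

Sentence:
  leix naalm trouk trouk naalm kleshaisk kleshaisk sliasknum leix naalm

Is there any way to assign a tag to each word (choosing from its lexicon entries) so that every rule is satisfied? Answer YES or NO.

NO

Candidates per position — 1:leix {D,N}; 2:naalm {R}; 3:trouk {A}; 4:trouk {A}; 5:naalm {R}; 6:kleshaisk {P,D}; 7:kleshaisk {P,D}; 8:sliasknum {N,P}; 9:leix {D,N}; 10:naalm {R}.
Rule 2 cannot be satisfied by any choice of tags from the lexicon.
So there is no consistent tagging.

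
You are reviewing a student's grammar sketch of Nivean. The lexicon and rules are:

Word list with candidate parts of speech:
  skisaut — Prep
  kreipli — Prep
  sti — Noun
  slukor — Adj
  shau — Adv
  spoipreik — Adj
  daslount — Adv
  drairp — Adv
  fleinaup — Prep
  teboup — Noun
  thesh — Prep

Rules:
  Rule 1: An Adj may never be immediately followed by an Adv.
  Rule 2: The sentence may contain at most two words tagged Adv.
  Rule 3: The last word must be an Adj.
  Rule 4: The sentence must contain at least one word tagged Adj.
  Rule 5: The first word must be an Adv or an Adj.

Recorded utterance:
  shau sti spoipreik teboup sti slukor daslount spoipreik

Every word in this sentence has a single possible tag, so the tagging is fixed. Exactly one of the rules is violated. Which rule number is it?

1

Fixed tagging: Adv Noun Adj Noun Noun Adj Adv Adj.
Applying the rules: R1 violated, R2 holds, R3 holds, R4 holds, R5 holds.
Only rule 1 fails.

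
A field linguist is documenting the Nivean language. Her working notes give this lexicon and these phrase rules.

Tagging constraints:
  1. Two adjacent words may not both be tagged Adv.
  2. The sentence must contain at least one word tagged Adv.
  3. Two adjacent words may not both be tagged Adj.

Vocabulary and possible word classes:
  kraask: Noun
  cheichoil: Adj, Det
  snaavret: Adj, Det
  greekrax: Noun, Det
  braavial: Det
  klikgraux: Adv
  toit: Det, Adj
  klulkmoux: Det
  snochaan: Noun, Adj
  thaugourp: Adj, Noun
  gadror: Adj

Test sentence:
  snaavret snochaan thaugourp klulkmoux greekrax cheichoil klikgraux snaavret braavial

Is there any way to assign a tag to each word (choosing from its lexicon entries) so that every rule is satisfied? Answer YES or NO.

Candidates per position — 1:snaavret {Adj,Det}; 2:snochaan {Noun,Adj}; 3:thaugourp {Adj,Noun}; 4:klulkmoux {Det}; 5:greekrax {Noun,Det}; 6:cheichoil {Adj,Det}; 7:klikgraux {Adv}; 8:snaavret {Adj,Det}; 9:braavial {Det}.
One satisfying assignment: Adj Noun Adj Det Noun Det Adv Adj Det.
Rule-by-rule: rule 1 holds; rule 2 holds; rule 3 holds.

YES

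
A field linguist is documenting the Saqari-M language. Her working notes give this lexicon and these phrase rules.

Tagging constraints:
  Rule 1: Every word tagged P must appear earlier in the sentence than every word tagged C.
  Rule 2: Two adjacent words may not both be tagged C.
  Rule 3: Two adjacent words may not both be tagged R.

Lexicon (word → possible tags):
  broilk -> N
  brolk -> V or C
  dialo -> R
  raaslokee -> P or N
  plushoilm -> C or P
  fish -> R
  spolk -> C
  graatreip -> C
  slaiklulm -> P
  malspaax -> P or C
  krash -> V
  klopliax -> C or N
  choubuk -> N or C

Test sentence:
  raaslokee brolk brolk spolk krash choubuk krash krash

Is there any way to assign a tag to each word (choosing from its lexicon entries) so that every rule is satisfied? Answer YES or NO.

YES

Candidates per position — 1:raaslokee {P,N}; 2:brolk {V,C}; 3:brolk {V,C}; 4:spolk {C}; 5:krash {V}; 6:choubuk {N,C}; 7:krash {V}; 8:krash {V}.
One satisfying assignment: P V V C V C V V.
Rule-by-rule: rule 1 ok; rule 2 ok; rule 3 ok.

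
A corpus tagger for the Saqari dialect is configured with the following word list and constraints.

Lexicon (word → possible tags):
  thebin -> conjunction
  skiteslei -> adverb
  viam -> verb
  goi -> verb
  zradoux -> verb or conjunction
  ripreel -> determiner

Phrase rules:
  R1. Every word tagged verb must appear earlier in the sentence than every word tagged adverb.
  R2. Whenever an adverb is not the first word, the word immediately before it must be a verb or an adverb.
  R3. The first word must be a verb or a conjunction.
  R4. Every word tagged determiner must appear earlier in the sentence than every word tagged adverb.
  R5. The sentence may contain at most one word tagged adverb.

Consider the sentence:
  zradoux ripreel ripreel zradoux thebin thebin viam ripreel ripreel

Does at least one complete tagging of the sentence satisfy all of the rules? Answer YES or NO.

Candidates per position — 1:zradoux {verb,conjunction}; 2:ripreel {determiner}; 3:ripreel {determiner}; 4:zradoux {verb,conjunction}; 5:thebin {conjunction}; 6:thebin {conjunction}; 7:viam {verb}; 8:ripreel {determiner}; 9:ripreel {determiner}.
One satisfying assignment: conjunction determiner determiner verb conjunction conjunction verb determiner determiner.
Check: rule 1 ok; rule 2 ok; rule 3 ok; rule 4 ok; rule 5 ok.

YES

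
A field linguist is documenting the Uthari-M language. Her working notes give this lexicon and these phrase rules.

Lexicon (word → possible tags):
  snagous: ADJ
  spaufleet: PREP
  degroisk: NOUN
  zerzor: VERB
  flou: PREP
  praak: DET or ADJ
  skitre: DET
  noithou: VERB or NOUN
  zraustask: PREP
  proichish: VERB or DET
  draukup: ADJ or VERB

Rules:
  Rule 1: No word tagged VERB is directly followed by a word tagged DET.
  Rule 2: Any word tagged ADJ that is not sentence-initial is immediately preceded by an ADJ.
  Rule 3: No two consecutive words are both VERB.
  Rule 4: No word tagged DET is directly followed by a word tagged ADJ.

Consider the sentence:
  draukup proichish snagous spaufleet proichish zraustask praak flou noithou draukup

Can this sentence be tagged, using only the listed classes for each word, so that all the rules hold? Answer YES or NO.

NO

Candidates per position — 1:draukup {ADJ,VERB}; 2:proichish {VERB,DET}; 3:snagous {ADJ}; 4:spaufleet {PREP}; 5:proichish {VERB,DET}; 6:zraustask {PREP}; 7:praak {DET,ADJ}; 8:flou {PREP}; 9:noithou {VERB,NOUN}; 10:draukup {ADJ,VERB}.
Rule 2 cannot be satisfied by any choice of tags from the lexicon.
So there is no consistent tagging.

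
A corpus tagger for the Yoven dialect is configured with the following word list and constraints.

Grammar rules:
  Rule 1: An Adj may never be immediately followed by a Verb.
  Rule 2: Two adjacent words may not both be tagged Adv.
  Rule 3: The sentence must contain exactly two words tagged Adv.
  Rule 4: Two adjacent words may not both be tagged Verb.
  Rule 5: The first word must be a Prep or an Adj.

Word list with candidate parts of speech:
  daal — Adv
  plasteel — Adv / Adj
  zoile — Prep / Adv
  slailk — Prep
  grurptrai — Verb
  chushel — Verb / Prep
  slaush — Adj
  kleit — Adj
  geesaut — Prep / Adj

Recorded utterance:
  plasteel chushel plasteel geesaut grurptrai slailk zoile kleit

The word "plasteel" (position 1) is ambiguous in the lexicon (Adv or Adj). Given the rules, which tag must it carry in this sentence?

Adj

Candidates per position — 1:plasteel {Adv,Adj}; 2:chushel {Verb,Prep}; 3:plasteel {Adv,Adj}; 4:geesaut {Prep,Adj}; 5:grurptrai {Verb}; 6:slailk {Prep}; 7:zoile {Prep,Adv}; 8:kleit {Adj}.
Position 1: tagging it Adv would leave rule 5 unsatisfiable, so it must be Adj.
Position 2: tagging it Verb would leave rule 1 unsatisfiable, so it must be Prep.
Position 3: tagging it Adj would leave rule 3 unsatisfiable, so it must be Adv.
Position 4: tagging it Adj would leave rule 1 unsatisfiable, so it must be Prep.
Position 7: tagging it Prep would leave rule 3 unsatisfiable, so it must be Adv.
The only consistent sequence is: Adj Prep Adv Prep Verb Prep Adv Adj.
Check: rule 1 satisfied; rule 2 satisfied; rule 3 satisfied; rule 4 satisfied; rule 5 satisfied.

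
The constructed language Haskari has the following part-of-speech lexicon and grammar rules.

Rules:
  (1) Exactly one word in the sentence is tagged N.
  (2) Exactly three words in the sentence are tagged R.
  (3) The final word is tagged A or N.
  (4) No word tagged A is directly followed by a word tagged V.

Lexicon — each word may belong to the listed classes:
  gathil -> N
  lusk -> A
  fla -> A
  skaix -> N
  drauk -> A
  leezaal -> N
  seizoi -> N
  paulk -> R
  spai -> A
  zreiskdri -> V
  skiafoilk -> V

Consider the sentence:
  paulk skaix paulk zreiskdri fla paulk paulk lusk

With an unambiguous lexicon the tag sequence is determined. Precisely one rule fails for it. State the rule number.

Fixed tagging: R N R V A R R A.
Checking each rule: R1 pass, R2 fail, R3 pass, R4 pass.
Only rule 2 fails.

2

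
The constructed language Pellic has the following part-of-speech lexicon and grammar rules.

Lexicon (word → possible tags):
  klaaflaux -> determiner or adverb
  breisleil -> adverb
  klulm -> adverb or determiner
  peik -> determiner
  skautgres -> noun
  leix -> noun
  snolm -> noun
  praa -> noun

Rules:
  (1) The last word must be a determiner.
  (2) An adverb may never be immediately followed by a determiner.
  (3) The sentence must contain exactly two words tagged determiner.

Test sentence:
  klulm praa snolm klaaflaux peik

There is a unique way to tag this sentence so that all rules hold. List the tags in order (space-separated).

Candidates per position — 1:klulm {adverb,determiner}; 2:praa {noun}; 3:snolm {noun}; 4:klaaflaux {determiner,adverb}; 5:peik {determiner}.
If word 4 were adverb, no tagging could satisfy rule 2; so word 4 is determiner.
If word 1 were determiner, no tagging could satisfy rule 3; so word 1 is adverb.
The only consistent sequence is: adverb noun noun determiner determiner.
Verifying each rule — rule 1 holds; rule 2 holds; rule 3 holds.

adverb noun noun determiner determiner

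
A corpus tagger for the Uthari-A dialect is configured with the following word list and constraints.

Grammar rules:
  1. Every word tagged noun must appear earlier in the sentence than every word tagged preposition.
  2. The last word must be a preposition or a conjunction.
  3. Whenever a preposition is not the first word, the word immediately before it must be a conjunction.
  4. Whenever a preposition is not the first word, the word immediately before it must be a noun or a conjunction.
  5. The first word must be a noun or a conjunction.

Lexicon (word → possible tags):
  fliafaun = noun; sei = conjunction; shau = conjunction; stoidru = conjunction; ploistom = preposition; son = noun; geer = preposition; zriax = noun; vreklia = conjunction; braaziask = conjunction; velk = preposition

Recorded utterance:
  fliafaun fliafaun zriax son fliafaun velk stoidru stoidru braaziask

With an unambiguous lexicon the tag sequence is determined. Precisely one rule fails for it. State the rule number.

3

Fixed tagging: noun noun noun noun noun preposition conjunction conjunction conjunction.
Checking each rule: R1 ok, R2 ok, R3 fails, R4 ok, R5 ok.
Only rule 3 fails.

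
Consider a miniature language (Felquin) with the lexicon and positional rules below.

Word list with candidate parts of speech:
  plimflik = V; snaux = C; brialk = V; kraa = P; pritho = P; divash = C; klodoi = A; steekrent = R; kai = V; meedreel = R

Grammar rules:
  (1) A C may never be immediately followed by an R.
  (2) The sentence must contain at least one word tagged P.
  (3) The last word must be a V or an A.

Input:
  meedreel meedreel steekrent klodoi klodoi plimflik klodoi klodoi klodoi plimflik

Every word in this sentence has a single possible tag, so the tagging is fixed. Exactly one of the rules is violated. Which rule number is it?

2

Fixed tagging: R R R A A V A A A V.
Rule check: R1 holds, R2 violated, R3 holds.
Only rule 2 fails.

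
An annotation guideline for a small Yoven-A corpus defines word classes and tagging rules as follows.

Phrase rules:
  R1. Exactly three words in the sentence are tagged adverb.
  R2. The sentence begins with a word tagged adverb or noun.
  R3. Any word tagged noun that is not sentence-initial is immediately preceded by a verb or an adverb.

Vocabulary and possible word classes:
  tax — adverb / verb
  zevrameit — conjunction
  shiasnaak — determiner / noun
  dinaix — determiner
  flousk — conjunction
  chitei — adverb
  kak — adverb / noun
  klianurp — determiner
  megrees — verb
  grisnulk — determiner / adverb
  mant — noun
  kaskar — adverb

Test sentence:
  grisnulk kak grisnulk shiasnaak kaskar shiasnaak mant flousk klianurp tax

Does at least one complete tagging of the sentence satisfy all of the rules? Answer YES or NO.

Candidates per position — 1:grisnulk {determiner,adverb}; 2:kak {adverb,noun}; 3:grisnulk {determiner,adverb}; 4:shiasnaak {determiner,noun}; 5:kaskar {adverb}; 6:shiasnaak {determiner,noun}; 7:mant {noun}; 8:flousk {conjunction}; 9:klianurp {determiner}; 10:tax {adverb,verb}.
Rule 3 cannot be satisfied by any choice of tags from the lexicon.
So there is no consistent tagging.

NO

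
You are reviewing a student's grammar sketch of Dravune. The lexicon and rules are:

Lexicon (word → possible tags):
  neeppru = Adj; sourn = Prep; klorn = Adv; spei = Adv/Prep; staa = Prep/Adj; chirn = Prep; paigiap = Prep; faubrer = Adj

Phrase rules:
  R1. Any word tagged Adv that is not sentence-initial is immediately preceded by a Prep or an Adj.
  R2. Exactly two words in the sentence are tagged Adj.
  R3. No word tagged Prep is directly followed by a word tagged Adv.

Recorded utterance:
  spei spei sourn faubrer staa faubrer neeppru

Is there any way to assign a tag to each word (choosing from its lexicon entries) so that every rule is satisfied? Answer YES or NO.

NO

Candidates per position — 1:spei {Adv,Prep}; 2:spei {Adv,Prep}; 3:sourn {Prep}; 4:faubrer {Adj}; 5:staa {Prep,Adj}; 6:faubrer {Adj}; 7:neeppru {Adj}.
Rule 2 cannot be satisfied by any choice of tags from the lexicon.
So there is no consistent tagging.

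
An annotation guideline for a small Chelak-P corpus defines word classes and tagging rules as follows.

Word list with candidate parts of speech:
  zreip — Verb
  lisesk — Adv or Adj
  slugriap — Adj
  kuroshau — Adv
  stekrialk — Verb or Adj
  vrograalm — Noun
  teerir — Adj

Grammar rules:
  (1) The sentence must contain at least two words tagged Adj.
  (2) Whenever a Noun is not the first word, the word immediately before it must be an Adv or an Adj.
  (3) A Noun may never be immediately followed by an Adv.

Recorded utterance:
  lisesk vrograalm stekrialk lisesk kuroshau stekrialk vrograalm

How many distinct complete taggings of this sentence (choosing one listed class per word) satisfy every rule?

Candidates per position — 1:lisesk {Adv,Adj}; 2:vrograalm {Noun}; 3:stekrialk {Verb,Adj}; 4:lisesk {Adv,Adj}; 5:kuroshau {Adv}; 6:stekrialk {Verb,Adj}; 7:vrograalm {Noun}.
There are 16 candidate sequences in total.
Checking each against the rules leaves 7 sequences.
Count = 7.

7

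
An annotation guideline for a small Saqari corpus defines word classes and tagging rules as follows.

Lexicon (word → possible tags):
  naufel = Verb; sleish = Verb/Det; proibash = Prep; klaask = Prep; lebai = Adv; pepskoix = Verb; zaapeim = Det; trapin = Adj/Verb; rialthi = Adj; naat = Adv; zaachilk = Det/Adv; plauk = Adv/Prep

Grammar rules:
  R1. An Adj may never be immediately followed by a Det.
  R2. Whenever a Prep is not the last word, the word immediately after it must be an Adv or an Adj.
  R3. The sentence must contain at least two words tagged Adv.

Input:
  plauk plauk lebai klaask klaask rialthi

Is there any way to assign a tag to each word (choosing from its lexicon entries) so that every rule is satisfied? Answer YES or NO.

NO

Candidates per position — 1:plauk {Adv,Prep}; 2:plauk {Adv,Prep}; 3:lebai {Adv}; 4:klaask {Prep}; 5:klaask {Prep}; 6:rialthi {Adj}.
Rule 2 cannot be satisfied by any choice of tags from the lexicon.
So there is no consistent tagging.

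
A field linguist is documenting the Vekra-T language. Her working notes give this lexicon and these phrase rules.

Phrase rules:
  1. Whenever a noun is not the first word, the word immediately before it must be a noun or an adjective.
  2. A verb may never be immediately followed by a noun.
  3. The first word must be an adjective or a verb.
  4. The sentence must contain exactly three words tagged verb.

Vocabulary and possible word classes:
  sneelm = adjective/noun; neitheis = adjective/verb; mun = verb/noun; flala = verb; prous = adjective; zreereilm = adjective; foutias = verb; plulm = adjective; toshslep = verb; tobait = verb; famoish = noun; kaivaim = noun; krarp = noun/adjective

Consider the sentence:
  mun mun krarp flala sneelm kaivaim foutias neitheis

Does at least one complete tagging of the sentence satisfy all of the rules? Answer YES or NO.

NO

Candidates per position — 1:mun {verb,noun}; 2:mun {verb,noun}; 3:krarp {noun,adjective}; 4:flala {verb}; 5:sneelm {adjective,noun}; 6:kaivaim {noun}; 7:foutias {verb}; 8:neitheis {adjective,verb}.
Every candidate sequence violates at least one rule; no consistent tagging exists.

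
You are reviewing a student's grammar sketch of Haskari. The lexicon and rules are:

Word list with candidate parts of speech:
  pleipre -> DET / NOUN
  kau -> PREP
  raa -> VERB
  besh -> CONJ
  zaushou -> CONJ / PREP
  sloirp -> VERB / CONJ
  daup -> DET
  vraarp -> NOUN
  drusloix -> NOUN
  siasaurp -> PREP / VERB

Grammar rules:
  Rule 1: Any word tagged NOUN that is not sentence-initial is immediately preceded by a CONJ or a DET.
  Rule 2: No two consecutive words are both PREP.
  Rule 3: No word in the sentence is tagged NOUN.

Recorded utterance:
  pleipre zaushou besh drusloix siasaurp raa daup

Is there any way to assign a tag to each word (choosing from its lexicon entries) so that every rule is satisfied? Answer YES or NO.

NO

Candidates per position — 1:pleipre {DET,NOUN}; 2:zaushou {CONJ,PREP}; 3:besh {CONJ}; 4:drusloix {NOUN}; 5:siasaurp {PREP,VERB}; 6:raa {VERB}; 7:daup {DET}.
Rule 3 cannot be satisfied by any choice of tags from the lexicon.
So there is no consistent tagging.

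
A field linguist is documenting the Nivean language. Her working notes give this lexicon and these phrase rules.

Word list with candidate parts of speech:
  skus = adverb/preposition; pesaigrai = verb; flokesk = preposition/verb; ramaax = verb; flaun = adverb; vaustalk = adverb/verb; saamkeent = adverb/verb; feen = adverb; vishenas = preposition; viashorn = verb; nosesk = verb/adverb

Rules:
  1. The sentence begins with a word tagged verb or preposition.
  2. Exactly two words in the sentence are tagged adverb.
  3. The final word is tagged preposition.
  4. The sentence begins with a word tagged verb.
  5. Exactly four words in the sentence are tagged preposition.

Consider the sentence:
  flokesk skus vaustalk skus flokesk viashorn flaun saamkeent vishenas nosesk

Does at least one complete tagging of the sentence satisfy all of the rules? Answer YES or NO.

Candidates per position — 1:flokesk {preposition,verb}; 2:skus {adverb,preposition}; 3:vaustalk {adverb,verb}; 4:skus {adverb,preposition}; 5:flokesk {preposition,verb}; 6:viashorn {verb}; 7:flaun {adverb}; 8:saamkeent {adverb,verb}; 9:vishenas {preposition}; 10:nosesk {verb,adverb}.
Rule 3 cannot be satisfied by any choice of tags from the lexicon.
So there is no consistent tagging.

NO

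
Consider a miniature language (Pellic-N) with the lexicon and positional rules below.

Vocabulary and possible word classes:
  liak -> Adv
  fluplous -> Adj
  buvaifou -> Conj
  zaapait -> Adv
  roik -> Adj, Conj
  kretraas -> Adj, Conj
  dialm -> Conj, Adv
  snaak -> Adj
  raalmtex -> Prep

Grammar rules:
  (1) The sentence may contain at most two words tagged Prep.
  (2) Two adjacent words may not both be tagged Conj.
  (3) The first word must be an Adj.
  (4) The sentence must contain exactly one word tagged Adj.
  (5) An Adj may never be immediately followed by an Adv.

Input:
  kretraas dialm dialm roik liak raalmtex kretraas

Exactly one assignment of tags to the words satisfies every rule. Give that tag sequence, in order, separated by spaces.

Candidates per position — 1:kretraas {Adj,Conj}; 2:dialm {Conj,Adv}; 3:dialm {Conj,Adv}; 4:roik {Adj,Conj}; 5:liak {Adv}; 6:raalmtex {Prep}; 7:kretraas {Adj,Conj}.
Position 1: tagging it Conj would leave rule 3 unsatisfiable, so it must be Adj.
Position 2: tagging it Adv would leave rule 5 unsatisfiable, so it must be Conj.
Position 3: tagging it Conj would leave rule 2 unsatisfiable, so it must be Adv.
Position 4: tagging it Adj would leave rule 4 unsatisfiable, so it must be Conj.
Position 7: tagging it Adj would leave rule 4 unsatisfiable, so it must be Conj.
The only consistent sequence is: Adj Conj Adv Conj Adv Prep Conj.
Check: rule 1 holds; rule 2 holds; rule 3 holds; rule 4 holds; rule 5 holds.

Adj Conj Adv Conj Adv Prep Conj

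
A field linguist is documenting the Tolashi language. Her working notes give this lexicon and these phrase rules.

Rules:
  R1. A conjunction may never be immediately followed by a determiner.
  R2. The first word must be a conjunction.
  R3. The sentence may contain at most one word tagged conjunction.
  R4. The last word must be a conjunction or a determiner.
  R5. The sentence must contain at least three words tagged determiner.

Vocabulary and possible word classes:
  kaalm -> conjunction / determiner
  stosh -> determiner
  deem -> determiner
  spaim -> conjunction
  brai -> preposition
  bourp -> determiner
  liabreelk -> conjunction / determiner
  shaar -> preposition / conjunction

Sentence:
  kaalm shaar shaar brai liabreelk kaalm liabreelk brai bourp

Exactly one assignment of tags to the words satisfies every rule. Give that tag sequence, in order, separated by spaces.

conjunction preposition preposition preposition determiner determiner determiner preposition determiner

Candidates per position — 1:kaalm {conjunction,determiner}; 2:shaar {preposition,conjunction}; 3:shaar {preposition,conjunction}; 4:brai {preposition}; 5:liabreelk {conjunction,determiner}; 6:kaalm {conjunction,determiner}; 7:liabreelk {conjunction,determiner}; 8:brai {preposition}; 9:bourp {determiner}.
At position 1, choosing determiner makes rule 2 impossible to satisfy; hence conjunction.
At position 2, choosing conjunction makes rule 3 impossible to satisfy; hence preposition.
At position 3, choosing conjunction makes rule 3 impossible to satisfy; hence preposition.
At position 5, choosing conjunction makes rule 3 impossible to satisfy; hence determiner.
At position 6, choosing conjunction makes rule 3 impossible to satisfy; hence determiner.
At position 7, choosing conjunction makes rule 3 impossible to satisfy; hence determiner.
So the tagging must be: conjunction preposition preposition preposition determiner determiner determiner preposition determiner.
Verifying each rule — rule 1 satisfied; rule 2 satisfied; rule 3 satisfied; rule 4 satisfied; rule 5 satisfied.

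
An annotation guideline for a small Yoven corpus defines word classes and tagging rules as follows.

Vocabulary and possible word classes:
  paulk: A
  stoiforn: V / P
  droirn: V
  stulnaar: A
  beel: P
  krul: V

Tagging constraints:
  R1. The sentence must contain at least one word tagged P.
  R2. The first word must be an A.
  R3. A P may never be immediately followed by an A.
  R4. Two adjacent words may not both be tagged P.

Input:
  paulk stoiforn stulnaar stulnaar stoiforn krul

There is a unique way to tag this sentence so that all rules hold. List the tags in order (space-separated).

A V A A P V

Candidates per position — 1:paulk {A}; 2:stoiforn {V,P}; 3:stulnaar {A}; 4:stulnaar {A}; 5:stoiforn {V,P}; 6:krul {V}.
Word 2 cannot be P — rule 3 would then fail for every completion. It is V.
Word 5 cannot be V — rule 1 would then fail for every completion. It is P.
The only consistent sequence is: A V A A P V.
Checking: rule 1 ✓; rule 2 ✓; rule 3 ✓; rule 4 ✓.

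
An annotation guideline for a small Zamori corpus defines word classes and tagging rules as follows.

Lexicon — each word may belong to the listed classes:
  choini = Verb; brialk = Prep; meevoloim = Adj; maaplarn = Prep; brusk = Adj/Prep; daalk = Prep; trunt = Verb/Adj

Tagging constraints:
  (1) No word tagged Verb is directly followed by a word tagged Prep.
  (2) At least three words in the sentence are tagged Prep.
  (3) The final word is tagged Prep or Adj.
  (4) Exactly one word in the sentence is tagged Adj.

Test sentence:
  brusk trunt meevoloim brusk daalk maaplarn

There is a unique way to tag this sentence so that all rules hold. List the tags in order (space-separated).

Prep Verb Adj Prep Prep Prep

Candidates per position — 1:brusk {Adj,Prep}; 2:trunt {Verb,Adj}; 3:meevoloim {Adj}; 4:brusk {Adj,Prep}; 5:daalk {Prep}; 6:maaplarn {Prep}.
At position 1, choosing Adj makes rule 4 impossible to satisfy; hence Prep.
At position 2, choosing Adj makes rule 4 impossible to satisfy; hence Verb.
At position 4, choosing Adj makes rule 4 impossible to satisfy; hence Prep.
So the tagging must be: Prep Verb Adj Prep Prep Prep.
Verifying each rule — rule 1 ok; rule 2 ok; rule 3 ok; rule 4 ok.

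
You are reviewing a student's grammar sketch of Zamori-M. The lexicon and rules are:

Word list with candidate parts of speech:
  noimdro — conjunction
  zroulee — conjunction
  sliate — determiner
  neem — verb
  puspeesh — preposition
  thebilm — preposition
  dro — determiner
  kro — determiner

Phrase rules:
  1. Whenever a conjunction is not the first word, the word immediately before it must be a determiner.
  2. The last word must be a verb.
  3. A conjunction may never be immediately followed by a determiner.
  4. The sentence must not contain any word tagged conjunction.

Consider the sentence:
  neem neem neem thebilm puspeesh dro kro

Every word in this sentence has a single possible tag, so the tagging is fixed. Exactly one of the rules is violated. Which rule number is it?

Fixed tagging: verb verb verb preposition preposition determiner determiner.
Checking each rule: R1 ✓, R2 ✗, R3 ✓, R4 ✓.
Only rule 2 fails.

2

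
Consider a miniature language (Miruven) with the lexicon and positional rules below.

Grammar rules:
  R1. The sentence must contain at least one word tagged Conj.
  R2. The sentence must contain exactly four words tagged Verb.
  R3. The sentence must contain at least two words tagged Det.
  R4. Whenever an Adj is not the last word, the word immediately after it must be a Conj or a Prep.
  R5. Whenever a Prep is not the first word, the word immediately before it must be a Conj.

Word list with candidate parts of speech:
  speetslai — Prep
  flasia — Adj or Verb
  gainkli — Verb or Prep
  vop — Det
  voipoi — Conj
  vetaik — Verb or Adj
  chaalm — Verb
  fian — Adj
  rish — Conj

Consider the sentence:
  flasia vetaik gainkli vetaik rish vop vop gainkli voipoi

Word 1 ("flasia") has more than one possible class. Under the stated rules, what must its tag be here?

Verb

Candidates per position — 1:flasia {Adj,Verb}; 2:vetaik {Verb,Adj}; 3:gainkli {Verb,Prep}; 4:vetaik {Verb,Adj}; 5:rish {Conj}; 6:vop {Det}; 7:vop {Det}; 8:gainkli {Verb,Prep}; 9:voipoi {Conj}.
Word 1 cannot be Adj — rule 4 would then fail for every completion. It is Verb.
Word 3 cannot be Prep — rule 5 would then fail for every completion. It is Verb.
Word 8 cannot be Prep — rule 5 would then fail for every completion. It is Verb.
Word 2 cannot be Adj — rule 4 would then fail for every completion. It is Verb.
Word 4 cannot be Verb — rule 2 would then fail for every completion. It is Adj.
The unique satisfying tagging is: Verb Verb Verb Adj Conj Det Det Verb Conj.
Checking: rule 1 ok; rule 2 ok; rule 3 ok; rule 4 ok; rule 5 ok.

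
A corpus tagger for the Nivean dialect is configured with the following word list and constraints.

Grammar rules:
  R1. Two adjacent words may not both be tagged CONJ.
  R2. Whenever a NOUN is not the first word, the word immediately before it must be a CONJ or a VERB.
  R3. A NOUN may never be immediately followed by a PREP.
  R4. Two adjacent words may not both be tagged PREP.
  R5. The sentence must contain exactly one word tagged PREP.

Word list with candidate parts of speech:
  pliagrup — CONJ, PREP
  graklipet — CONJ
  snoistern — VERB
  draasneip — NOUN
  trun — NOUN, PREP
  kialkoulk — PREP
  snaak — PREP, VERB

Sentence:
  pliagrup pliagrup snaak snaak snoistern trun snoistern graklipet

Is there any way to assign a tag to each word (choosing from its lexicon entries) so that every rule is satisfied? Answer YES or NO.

Candidates per position — 1:pliagrup {CONJ,PREP}; 2:pliagrup {CONJ,PREP}; 3:snaak {PREP,VERB}; 4:snaak {PREP,VERB}; 5:snoistern {VERB}; 6:trun {NOUN,PREP}; 7:snoistern {VERB}; 8:graklipet {CONJ}.
One satisfying assignment: CONJ PREP VERB VERB VERB NOUN VERB CONJ.
Checking: rule 1 ✓; rule 2 ✓; rule 3 ✓; rule 4 ✓; rule 5 ✓.

YES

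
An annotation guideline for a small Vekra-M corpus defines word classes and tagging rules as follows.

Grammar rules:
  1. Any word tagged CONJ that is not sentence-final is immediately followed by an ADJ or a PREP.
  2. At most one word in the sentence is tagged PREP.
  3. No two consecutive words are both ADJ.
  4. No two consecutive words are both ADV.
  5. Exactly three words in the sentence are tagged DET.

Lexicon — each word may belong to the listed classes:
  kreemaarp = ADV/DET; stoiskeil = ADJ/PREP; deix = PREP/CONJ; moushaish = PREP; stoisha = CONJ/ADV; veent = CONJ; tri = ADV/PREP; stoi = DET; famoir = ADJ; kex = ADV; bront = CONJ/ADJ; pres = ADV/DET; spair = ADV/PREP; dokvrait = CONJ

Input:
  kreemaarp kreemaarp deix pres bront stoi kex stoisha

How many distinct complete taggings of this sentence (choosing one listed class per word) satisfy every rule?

3

Candidates per position — 1:kreemaarp {ADV,DET}; 2:kreemaarp {ADV,DET}; 3:deix {PREP,CONJ}; 4:pres {ADV,DET}; 5:bront {CONJ,ADJ}; 6:stoi {DET}; 7:kex {ADV}; 8:stoisha {CONJ,ADV}.
There are 64 candidate sequences in total.
The sequences that satisfy every rule: ADV DET PREP DET ADJ DET ADV CONJ; DET ADV PREP DET ADJ DET ADV CONJ; DET DET PREP ADV ADJ DET ADV CONJ.
Count = 3.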